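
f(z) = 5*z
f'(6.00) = 5.00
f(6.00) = 30.00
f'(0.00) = 5.00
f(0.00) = 0.00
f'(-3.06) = 5.00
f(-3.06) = -15.30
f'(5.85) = 5.00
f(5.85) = 29.25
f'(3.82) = 5.00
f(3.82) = 19.10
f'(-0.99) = 5.00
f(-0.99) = -4.95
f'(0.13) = 5.00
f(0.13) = 0.65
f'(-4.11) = 5.00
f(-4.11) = -20.55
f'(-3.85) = 5.00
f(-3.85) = -19.25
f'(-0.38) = 5.00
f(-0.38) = -1.90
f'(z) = 5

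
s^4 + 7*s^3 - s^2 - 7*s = s*(s - 1)*(s + 1)*(s + 7)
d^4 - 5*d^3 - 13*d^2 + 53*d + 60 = (d - 5)*(d - 4)*(d + 1)*(d + 3)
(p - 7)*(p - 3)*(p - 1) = p^3 - 11*p^2 + 31*p - 21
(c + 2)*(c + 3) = c^2 + 5*c + 6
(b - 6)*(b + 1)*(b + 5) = b^3 - 31*b - 30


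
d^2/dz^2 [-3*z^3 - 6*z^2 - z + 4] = -18*z - 12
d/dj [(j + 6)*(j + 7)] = 2*j + 13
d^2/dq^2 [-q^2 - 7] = -2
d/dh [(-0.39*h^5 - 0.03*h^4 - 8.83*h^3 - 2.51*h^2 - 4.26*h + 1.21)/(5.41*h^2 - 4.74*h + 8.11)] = (-6.3297*h^6 + 7.0698*h^5 - 63.1582*h^4 + 82.7352*h^3 - 179.8899*h^2 - 53.8044*h - 28.8132)/(29.2681*h^4 - 51.2868*h^3 + 110.2178*h^2 - 76.8828*h + 65.7721)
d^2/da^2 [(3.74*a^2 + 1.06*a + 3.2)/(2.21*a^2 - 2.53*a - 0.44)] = (52.177216*a^3 + 115.595376*a^2 - 101.168496*a + 46.277264)/(10.793861*a^6 - 37.070319*a^5 + 35.990955*a^4 - 1.433245*a^3 - 7.16562*a^2 - 1.469424*a - 0.085184)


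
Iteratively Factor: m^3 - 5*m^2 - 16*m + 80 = (m - 5)*(m^2 - 16) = (m - 5)*(m - 4)*(m + 4)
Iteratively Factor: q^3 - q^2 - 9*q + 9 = (q + 3)*(q^2 - 4*q + 3) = (q - 1)*(q + 3)*(q - 3)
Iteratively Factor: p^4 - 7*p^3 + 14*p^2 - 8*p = (p - 4)*(p^3 - 3*p^2 + 2*p) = (p - 4)*(p - 2)*(p^2 - p) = (p - 4)*(p - 2)*(p - 1)*(p)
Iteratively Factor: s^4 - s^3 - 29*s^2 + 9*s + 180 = (s - 5)*(s^3 + 4*s^2 - 9*s - 36) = (s - 5)*(s + 4)*(s^2 - 9) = (s - 5)*(s - 3)*(s + 4)*(s + 3)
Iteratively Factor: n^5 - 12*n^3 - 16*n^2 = (n + 2)*(n^4 - 2*n^3 - 8*n^2) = (n - 4)*(n + 2)*(n^3 + 2*n^2) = (n - 4)*(n + 2)^2*(n^2) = n*(n - 4)*(n + 2)^2*(n)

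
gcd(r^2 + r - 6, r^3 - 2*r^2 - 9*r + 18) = r^2 + r - 6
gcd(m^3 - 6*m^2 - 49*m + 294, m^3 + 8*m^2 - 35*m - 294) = m^2 + m - 42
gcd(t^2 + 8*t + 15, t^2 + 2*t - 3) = t + 3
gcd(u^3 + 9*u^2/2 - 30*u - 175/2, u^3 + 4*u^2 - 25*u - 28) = u + 7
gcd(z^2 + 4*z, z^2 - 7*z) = z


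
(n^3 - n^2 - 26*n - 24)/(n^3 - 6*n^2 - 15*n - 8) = (n^2 - 2*n - 24)/(n^2 - 7*n - 8)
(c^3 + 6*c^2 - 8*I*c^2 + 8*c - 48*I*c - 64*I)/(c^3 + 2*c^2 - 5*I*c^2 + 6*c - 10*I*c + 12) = (c^2 + c*(4 - 8*I) - 32*I)/(c^2 - 5*I*c + 6)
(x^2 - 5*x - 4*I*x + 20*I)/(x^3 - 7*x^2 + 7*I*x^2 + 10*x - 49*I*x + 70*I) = (x - 4*I)/(x^2 + x*(-2 + 7*I) - 14*I)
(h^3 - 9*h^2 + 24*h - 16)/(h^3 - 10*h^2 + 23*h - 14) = (h^2 - 8*h + 16)/(h^2 - 9*h + 14)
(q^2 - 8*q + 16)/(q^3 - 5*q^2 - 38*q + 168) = (q - 4)/(q^2 - q - 42)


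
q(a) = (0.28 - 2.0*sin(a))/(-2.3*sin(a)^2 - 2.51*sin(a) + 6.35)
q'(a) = (0.28 - 2.0*sin(a))*(4.6*sin(a)*cos(a) + 2.51*cos(a))/(-2.3*sin(a)^2 - 2.51*sin(a) + 6.35)^2 - 2.0*cos(a)/(-2.3*sin(a)^2 - 2.51*sin(a) + 6.35)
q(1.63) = -1.11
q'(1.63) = 0.38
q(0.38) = -0.09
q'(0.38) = -0.43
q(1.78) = -0.99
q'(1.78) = 1.10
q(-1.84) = 0.33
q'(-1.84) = 0.11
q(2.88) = -0.04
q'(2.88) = 0.38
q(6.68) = -0.10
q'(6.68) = -0.44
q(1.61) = -1.11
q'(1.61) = 0.25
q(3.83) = 0.22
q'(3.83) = 0.23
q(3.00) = 0.00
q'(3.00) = 0.33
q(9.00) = -0.11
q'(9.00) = 0.46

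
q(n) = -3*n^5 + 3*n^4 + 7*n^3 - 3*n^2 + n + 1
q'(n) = -15*n^4 + 12*n^3 + 21*n^2 - 6*n + 1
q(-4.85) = 8837.55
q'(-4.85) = -9144.56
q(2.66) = -135.14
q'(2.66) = -391.48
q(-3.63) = 2034.74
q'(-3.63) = -2878.95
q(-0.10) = 0.86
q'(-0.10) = 1.80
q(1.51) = 11.82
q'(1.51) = 3.15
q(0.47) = 1.61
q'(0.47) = 3.33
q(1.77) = 9.52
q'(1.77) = -24.51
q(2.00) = -1.00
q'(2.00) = -71.00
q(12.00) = -672611.00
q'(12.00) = -287351.00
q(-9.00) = 191476.00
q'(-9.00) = -105407.00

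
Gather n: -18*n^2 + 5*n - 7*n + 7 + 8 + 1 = -18*n^2 - 2*n + 16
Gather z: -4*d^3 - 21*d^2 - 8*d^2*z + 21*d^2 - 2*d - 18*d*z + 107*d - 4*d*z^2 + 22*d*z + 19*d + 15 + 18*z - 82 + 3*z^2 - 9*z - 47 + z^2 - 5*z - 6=-4*d^3 + 124*d + z^2*(4 - 4*d) + z*(-8*d^2 + 4*d + 4) - 120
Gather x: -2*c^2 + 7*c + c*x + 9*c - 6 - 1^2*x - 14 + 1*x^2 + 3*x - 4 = -2*c^2 + 16*c + x^2 + x*(c + 2) - 24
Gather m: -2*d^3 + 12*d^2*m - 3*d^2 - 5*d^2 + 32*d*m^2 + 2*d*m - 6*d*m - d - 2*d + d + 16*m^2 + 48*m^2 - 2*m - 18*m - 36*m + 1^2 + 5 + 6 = -2*d^3 - 8*d^2 - 2*d + m^2*(32*d + 64) + m*(12*d^2 - 4*d - 56) + 12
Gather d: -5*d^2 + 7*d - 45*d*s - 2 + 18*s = -5*d^2 + d*(7 - 45*s) + 18*s - 2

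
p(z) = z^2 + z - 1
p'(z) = 2*z + 1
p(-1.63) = 0.03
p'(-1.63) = -2.26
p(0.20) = -0.76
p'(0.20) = 1.40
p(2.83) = 9.84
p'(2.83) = 6.66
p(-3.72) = 9.12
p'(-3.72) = -6.44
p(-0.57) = -1.25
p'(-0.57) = -0.14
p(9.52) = 99.15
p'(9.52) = 20.04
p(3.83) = 17.50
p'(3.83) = 8.66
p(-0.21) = -1.17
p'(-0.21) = 0.58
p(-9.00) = 71.00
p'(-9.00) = -17.00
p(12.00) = 155.00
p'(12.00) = 25.00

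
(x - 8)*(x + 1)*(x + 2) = x^3 - 5*x^2 - 22*x - 16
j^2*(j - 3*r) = j^3 - 3*j^2*r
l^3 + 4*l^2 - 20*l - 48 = (l - 4)*(l + 2)*(l + 6)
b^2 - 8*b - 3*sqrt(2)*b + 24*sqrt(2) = (b - 8)*(b - 3*sqrt(2))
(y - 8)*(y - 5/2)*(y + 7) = y^3 - 7*y^2/2 - 107*y/2 + 140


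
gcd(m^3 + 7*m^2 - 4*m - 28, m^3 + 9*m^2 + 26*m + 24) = m + 2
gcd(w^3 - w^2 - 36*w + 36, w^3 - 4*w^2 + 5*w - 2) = w - 1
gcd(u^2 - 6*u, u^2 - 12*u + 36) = u - 6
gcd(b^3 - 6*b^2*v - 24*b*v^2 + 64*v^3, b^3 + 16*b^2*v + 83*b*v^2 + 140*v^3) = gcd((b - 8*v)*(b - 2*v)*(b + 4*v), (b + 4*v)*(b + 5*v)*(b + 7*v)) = b + 4*v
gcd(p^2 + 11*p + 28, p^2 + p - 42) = p + 7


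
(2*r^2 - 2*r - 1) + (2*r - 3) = 2*r^2 - 4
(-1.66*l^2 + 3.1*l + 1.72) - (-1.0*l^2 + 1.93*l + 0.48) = -0.66*l^2 + 1.17*l + 1.24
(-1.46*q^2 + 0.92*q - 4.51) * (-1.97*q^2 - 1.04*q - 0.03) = 2.8762*q^4 - 0.294*q^3 + 7.9717*q^2 + 4.6628*q + 0.1353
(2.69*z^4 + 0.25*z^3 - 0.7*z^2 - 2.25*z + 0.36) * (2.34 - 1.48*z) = -3.9812*z^5 + 5.9246*z^4 + 1.621*z^3 + 1.692*z^2 - 5.7978*z + 0.8424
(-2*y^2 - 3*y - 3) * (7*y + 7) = -14*y^3 - 35*y^2 - 42*y - 21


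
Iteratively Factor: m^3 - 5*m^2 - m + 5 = (m - 5)*(m^2 - 1) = (m - 5)*(m - 1)*(m + 1)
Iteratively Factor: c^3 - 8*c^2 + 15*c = (c - 3)*(c^2 - 5*c) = c*(c - 3)*(c - 5)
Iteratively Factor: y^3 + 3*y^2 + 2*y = (y + 1)*(y^2 + 2*y) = (y + 1)*(y + 2)*(y)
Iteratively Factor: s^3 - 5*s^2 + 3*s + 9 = (s - 3)*(s^2 - 2*s - 3) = (s - 3)^2*(s + 1)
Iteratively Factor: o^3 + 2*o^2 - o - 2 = (o - 1)*(o^2 + 3*o + 2) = (o - 1)*(o + 2)*(o + 1)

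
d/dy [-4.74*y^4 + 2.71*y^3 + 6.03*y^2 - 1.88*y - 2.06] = -18.96*y^3 + 8.13*y^2 + 12.06*y - 1.88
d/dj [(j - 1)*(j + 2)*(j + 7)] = 3*j^2 + 16*j + 5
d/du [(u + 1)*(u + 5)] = 2*u + 6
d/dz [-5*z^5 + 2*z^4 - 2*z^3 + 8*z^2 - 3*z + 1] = -25*z^4 + 8*z^3 - 6*z^2 + 16*z - 3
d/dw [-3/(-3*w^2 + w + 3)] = 3*(1 - 6*w)/(-3*w^2 + w + 3)^2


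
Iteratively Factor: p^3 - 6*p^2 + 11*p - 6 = (p - 2)*(p^2 - 4*p + 3) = (p - 2)*(p - 1)*(p - 3)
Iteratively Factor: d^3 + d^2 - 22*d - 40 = (d + 2)*(d^2 - d - 20) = (d - 5)*(d + 2)*(d + 4)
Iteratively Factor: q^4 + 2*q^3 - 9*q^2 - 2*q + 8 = (q - 2)*(q^3 + 4*q^2 - q - 4) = (q - 2)*(q + 1)*(q^2 + 3*q - 4) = (q - 2)*(q - 1)*(q + 1)*(q + 4)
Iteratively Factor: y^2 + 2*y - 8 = (y + 4)*(y - 2)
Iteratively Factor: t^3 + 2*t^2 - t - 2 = (t - 1)*(t^2 + 3*t + 2) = (t - 1)*(t + 1)*(t + 2)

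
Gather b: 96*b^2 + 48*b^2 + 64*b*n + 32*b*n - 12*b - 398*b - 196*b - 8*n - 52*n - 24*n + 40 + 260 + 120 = 144*b^2 + b*(96*n - 606) - 84*n + 420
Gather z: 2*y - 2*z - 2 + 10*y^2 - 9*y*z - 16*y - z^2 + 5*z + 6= 10*y^2 - 14*y - z^2 + z*(3 - 9*y) + 4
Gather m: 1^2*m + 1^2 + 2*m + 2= 3*m + 3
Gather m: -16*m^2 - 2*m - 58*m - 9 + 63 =-16*m^2 - 60*m + 54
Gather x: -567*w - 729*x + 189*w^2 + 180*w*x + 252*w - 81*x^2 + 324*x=189*w^2 - 315*w - 81*x^2 + x*(180*w - 405)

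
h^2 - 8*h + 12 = (h - 6)*(h - 2)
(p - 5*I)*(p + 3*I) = p^2 - 2*I*p + 15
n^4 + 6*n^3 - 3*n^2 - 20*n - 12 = (n - 2)*(n + 1)^2*(n + 6)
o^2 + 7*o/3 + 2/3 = (o + 1/3)*(o + 2)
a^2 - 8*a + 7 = (a - 7)*(a - 1)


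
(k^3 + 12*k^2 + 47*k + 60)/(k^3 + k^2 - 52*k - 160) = (k + 3)/(k - 8)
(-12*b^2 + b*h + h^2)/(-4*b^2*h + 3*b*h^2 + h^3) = (3*b - h)/(h*(b - h))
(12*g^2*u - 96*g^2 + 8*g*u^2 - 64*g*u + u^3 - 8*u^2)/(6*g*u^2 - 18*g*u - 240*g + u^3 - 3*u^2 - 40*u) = (2*g + u)/(u + 5)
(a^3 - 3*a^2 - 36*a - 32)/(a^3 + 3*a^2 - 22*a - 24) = (a^2 - 4*a - 32)/(a^2 + 2*a - 24)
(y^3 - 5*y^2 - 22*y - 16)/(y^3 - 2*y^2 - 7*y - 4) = (y^2 - 6*y - 16)/(y^2 - 3*y - 4)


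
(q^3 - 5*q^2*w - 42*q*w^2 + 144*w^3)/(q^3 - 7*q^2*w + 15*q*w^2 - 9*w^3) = (q^2 - 2*q*w - 48*w^2)/(q^2 - 4*q*w + 3*w^2)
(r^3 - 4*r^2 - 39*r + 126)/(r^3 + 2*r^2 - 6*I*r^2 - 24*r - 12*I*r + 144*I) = (r^2 - 10*r + 21)/(r^2 + r*(-4 - 6*I) + 24*I)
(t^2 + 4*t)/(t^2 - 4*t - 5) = t*(t + 4)/(t^2 - 4*t - 5)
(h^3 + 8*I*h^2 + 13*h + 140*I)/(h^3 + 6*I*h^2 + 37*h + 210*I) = (h - 4*I)/(h - 6*I)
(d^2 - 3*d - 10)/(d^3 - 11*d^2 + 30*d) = (d + 2)/(d*(d - 6))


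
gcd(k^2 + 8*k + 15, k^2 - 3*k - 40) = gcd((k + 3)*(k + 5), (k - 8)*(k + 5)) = k + 5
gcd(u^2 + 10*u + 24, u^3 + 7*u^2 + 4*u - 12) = u + 6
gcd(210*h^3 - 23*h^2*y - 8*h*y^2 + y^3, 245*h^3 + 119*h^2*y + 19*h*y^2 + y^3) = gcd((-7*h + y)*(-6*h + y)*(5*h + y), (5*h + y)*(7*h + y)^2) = 5*h + y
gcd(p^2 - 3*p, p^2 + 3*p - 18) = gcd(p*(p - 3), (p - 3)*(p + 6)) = p - 3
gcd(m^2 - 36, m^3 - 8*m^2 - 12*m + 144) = m - 6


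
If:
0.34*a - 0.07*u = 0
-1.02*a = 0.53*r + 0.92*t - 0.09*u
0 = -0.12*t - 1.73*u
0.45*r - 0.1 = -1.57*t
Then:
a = -0.00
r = -0.22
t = 0.13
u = -0.01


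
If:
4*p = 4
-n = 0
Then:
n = 0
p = 1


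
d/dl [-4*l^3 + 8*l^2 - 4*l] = -12*l^2 + 16*l - 4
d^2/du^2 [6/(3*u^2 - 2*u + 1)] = 12*(-9*u^2 + 6*u + 4*(3*u - 1)^2 - 3)/(3*u^2 - 2*u + 1)^3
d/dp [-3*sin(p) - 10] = -3*cos(p)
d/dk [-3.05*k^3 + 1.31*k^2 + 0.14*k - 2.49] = -9.15*k^2 + 2.62*k + 0.14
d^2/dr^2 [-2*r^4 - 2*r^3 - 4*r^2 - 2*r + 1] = -24*r^2 - 12*r - 8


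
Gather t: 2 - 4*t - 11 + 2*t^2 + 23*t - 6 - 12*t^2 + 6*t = -10*t^2 + 25*t - 15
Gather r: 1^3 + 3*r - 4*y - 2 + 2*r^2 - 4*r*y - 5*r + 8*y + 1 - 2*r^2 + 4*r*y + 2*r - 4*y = 0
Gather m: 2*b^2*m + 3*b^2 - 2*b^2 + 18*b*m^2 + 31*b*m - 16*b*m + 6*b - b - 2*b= b^2 + 18*b*m^2 + 3*b + m*(2*b^2 + 15*b)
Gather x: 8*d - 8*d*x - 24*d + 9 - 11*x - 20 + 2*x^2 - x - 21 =-16*d + 2*x^2 + x*(-8*d - 12) - 32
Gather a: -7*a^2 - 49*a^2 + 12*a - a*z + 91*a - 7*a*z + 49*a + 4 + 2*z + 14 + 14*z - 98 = -56*a^2 + a*(152 - 8*z) + 16*z - 80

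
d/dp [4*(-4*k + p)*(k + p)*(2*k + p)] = -40*k^2 - 8*k*p + 12*p^2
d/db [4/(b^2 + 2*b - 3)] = 8*(-b - 1)/(b^2 + 2*b - 3)^2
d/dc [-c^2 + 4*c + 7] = 4 - 2*c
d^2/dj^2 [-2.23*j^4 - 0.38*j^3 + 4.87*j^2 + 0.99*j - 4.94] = -26.76*j^2 - 2.28*j + 9.74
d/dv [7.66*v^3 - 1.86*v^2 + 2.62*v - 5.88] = 22.98*v^2 - 3.72*v + 2.62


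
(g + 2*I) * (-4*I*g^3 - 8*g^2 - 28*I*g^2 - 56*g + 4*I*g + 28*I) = -4*I*g^4 - 28*I*g^3 - 12*I*g^2 - 8*g - 84*I*g - 56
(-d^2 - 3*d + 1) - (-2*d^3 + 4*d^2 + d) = 2*d^3 - 5*d^2 - 4*d + 1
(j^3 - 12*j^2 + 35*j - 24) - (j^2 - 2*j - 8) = j^3 - 13*j^2 + 37*j - 16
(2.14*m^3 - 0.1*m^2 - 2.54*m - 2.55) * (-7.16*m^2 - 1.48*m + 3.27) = -15.3224*m^5 - 2.4512*m^4 + 25.3322*m^3 + 21.6902*m^2 - 4.5318*m - 8.3385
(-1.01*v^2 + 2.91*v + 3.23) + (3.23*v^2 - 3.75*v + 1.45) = 2.22*v^2 - 0.84*v + 4.68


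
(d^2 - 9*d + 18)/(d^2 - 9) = (d - 6)/(d + 3)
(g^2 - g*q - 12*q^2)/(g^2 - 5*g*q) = (g^2 - g*q - 12*q^2)/(g*(g - 5*q))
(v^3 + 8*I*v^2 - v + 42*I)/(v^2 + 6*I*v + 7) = (v^2 + I*v + 6)/(v - I)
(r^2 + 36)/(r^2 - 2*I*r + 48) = (r - 6*I)/(r - 8*I)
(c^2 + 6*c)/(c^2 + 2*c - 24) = c/(c - 4)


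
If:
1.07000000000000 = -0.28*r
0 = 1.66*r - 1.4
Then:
No Solution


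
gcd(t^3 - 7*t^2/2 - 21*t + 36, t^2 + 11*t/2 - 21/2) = t - 3/2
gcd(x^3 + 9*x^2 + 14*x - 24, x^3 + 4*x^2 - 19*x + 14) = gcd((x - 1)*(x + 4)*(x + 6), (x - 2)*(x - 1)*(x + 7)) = x - 1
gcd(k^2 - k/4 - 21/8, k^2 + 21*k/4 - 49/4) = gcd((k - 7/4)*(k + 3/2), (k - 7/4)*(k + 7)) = k - 7/4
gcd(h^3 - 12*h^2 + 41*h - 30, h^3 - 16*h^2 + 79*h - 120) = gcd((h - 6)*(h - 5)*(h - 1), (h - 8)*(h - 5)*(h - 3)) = h - 5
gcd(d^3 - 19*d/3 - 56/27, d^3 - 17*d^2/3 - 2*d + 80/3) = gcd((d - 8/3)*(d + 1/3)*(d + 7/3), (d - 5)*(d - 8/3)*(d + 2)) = d - 8/3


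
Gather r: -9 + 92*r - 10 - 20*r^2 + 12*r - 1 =-20*r^2 + 104*r - 20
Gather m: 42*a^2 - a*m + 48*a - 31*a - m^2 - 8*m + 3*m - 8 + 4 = 42*a^2 + 17*a - m^2 + m*(-a - 5) - 4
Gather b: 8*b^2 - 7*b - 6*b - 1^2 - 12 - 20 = 8*b^2 - 13*b - 33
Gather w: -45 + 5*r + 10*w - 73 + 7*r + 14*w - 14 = 12*r + 24*w - 132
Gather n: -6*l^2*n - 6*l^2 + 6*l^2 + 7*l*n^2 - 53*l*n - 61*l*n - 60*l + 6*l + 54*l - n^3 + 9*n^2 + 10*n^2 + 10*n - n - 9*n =-n^3 + n^2*(7*l + 19) + n*(-6*l^2 - 114*l)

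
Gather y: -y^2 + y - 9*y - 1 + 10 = -y^2 - 8*y + 9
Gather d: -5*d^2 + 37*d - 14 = -5*d^2 + 37*d - 14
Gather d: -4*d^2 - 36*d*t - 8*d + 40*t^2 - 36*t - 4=-4*d^2 + d*(-36*t - 8) + 40*t^2 - 36*t - 4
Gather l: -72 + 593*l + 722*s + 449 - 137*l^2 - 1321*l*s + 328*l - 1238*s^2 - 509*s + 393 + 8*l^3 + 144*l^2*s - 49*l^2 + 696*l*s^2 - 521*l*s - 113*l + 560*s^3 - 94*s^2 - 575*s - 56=8*l^3 + l^2*(144*s - 186) + l*(696*s^2 - 1842*s + 808) + 560*s^3 - 1332*s^2 - 362*s + 714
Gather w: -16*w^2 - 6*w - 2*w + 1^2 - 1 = -16*w^2 - 8*w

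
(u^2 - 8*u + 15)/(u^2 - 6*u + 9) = (u - 5)/(u - 3)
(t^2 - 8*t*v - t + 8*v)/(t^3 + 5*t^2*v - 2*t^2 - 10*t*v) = (t^2 - 8*t*v - t + 8*v)/(t*(t^2 + 5*t*v - 2*t - 10*v))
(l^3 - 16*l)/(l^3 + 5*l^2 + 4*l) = (l - 4)/(l + 1)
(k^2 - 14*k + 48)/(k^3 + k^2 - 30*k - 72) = (k - 8)/(k^2 + 7*k + 12)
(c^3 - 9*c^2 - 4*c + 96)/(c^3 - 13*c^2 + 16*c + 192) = (c - 4)/(c - 8)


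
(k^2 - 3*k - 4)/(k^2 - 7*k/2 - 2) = 2*(k + 1)/(2*k + 1)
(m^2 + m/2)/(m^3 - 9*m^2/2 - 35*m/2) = (2*m + 1)/(2*m^2 - 9*m - 35)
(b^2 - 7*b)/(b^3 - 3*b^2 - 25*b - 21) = b/(b^2 + 4*b + 3)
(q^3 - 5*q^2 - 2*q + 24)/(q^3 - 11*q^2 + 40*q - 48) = (q + 2)/(q - 4)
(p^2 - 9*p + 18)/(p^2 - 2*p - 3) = (p - 6)/(p + 1)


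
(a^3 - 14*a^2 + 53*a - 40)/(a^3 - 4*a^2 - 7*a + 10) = (a - 8)/(a + 2)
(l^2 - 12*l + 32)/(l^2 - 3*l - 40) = (l - 4)/(l + 5)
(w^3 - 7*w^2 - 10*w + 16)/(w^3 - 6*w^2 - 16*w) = (w - 1)/w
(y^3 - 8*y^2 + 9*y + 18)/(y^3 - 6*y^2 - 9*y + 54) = (y + 1)/(y + 3)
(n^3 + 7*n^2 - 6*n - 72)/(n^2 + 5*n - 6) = (n^2 + n - 12)/(n - 1)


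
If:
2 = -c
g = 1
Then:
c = -2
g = 1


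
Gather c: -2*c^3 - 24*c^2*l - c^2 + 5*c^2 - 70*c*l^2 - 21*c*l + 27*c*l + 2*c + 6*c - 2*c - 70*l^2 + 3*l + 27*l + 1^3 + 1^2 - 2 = -2*c^3 + c^2*(4 - 24*l) + c*(-70*l^2 + 6*l + 6) - 70*l^2 + 30*l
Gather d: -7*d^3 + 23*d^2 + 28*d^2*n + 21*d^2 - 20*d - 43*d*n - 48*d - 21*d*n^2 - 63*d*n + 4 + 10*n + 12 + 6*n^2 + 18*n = -7*d^3 + d^2*(28*n + 44) + d*(-21*n^2 - 106*n - 68) + 6*n^2 + 28*n + 16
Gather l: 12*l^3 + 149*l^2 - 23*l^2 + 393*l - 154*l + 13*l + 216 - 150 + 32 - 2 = 12*l^3 + 126*l^2 + 252*l + 96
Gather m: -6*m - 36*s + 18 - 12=-6*m - 36*s + 6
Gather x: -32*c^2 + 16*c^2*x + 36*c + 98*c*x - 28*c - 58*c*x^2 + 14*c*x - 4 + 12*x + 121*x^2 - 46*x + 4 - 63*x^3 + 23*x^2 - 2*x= -32*c^2 + 8*c - 63*x^3 + x^2*(144 - 58*c) + x*(16*c^2 + 112*c - 36)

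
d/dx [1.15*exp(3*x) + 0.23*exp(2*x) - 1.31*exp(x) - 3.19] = (3.45*exp(2*x) + 0.46*exp(x) - 1.31)*exp(x)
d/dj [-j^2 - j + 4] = -2*j - 1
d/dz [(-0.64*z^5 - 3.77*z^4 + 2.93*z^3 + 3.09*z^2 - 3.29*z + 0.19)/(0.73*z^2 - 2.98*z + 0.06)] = (-1.4016*z^6 + 2.1246*z^5 + 35.6507*z^4 - 18.3676*z^3 - 6.2791*z^2 + 0.093399999999999*z + 0.3688)/(0.5329*z^4 - 4.3508*z^3 + 8.968*z^2 - 0.3576*z + 0.0036)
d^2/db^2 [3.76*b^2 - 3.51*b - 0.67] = 7.52000000000000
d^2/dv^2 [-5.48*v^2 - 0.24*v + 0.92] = -10.9600000000000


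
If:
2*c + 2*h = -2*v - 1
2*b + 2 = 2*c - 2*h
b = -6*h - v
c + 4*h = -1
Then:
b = -31/8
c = -5/2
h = 3/8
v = 13/8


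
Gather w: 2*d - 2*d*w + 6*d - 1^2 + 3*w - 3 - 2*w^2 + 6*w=8*d - 2*w^2 + w*(9 - 2*d) - 4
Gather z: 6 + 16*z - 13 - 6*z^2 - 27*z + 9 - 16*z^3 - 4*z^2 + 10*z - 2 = -16*z^3 - 10*z^2 - z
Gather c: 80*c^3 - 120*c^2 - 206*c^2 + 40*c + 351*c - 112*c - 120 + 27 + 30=80*c^3 - 326*c^2 + 279*c - 63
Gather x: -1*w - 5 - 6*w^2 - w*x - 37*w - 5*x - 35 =-6*w^2 - 38*w + x*(-w - 5) - 40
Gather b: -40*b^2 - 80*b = -40*b^2 - 80*b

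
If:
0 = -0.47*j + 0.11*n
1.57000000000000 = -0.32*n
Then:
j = -1.15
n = -4.91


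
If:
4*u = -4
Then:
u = -1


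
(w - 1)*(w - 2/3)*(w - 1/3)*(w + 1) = w^4 - w^3 - 7*w^2/9 + w - 2/9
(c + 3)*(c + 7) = c^2 + 10*c + 21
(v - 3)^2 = v^2 - 6*v + 9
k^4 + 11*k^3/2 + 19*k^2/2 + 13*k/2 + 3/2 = (k + 1/2)*(k + 1)^2*(k + 3)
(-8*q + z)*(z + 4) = -8*q*z - 32*q + z^2 + 4*z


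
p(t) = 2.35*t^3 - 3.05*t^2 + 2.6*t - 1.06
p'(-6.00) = 293.00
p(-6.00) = -634.06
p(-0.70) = -5.18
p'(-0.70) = 10.32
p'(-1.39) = 24.70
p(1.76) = 6.88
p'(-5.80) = 275.14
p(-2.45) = -60.30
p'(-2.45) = 59.86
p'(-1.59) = 30.12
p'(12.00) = 944.60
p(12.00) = 3651.74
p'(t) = 7.05*t^2 - 6.1*t + 2.6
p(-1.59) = -22.35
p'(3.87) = 84.58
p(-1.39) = -16.88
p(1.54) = 4.29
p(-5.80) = -577.26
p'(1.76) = 13.70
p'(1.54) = 9.93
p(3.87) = 99.53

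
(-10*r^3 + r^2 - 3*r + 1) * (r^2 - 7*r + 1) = -10*r^5 + 71*r^4 - 20*r^3 + 23*r^2 - 10*r + 1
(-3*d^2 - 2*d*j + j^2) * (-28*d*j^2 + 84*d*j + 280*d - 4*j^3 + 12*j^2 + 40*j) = 84*d^3*j^2 - 252*d^3*j - 840*d^3 + 68*d^2*j^3 - 204*d^2*j^2 - 680*d^2*j - 20*d*j^4 + 60*d*j^3 + 200*d*j^2 - 4*j^5 + 12*j^4 + 40*j^3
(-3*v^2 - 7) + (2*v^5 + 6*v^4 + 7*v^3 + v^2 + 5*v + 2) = 2*v^5 + 6*v^4 + 7*v^3 - 2*v^2 + 5*v - 5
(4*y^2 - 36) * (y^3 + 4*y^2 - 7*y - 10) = 4*y^5 + 16*y^4 - 64*y^3 - 184*y^2 + 252*y + 360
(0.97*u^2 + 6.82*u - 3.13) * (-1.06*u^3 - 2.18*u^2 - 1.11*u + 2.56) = -1.0282*u^5 - 9.3438*u^4 - 12.6265*u^3 + 1.7364*u^2 + 20.9335*u - 8.0128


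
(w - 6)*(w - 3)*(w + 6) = w^3 - 3*w^2 - 36*w + 108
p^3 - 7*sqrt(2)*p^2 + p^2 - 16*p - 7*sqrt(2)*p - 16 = (p + 1)*(p - 8*sqrt(2))*(p + sqrt(2))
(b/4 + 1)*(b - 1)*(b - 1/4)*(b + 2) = b^4/4 + 19*b^3/16 + 3*b^2/16 - 17*b/8 + 1/2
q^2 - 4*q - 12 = (q - 6)*(q + 2)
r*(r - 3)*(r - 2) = r^3 - 5*r^2 + 6*r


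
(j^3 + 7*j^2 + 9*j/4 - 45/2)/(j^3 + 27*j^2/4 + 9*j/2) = (4*j^2 + 4*j - 15)/(j*(4*j + 3))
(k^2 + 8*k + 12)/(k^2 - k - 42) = (k + 2)/(k - 7)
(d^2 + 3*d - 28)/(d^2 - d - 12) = (d + 7)/(d + 3)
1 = 1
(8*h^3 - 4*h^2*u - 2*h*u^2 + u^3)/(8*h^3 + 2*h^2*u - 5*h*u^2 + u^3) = (-4*h^2 + u^2)/(-4*h^2 - 3*h*u + u^2)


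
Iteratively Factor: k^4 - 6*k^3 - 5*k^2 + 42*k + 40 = (k + 2)*(k^3 - 8*k^2 + 11*k + 20) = (k - 4)*(k + 2)*(k^2 - 4*k - 5) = (k - 5)*(k - 4)*(k + 2)*(k + 1)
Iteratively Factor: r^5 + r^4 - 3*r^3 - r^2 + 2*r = (r - 1)*(r^4 + 2*r^3 - r^2 - 2*r) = (r - 1)*(r + 1)*(r^3 + r^2 - 2*r) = r*(r - 1)*(r + 1)*(r^2 + r - 2) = r*(r - 1)^2*(r + 1)*(r + 2)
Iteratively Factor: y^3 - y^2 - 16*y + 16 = (y - 1)*(y^2 - 16) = (y - 4)*(y - 1)*(y + 4)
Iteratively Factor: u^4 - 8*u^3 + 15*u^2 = (u - 5)*(u^3 - 3*u^2) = (u - 5)*(u - 3)*(u^2) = u*(u - 5)*(u - 3)*(u)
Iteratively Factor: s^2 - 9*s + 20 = (s - 5)*(s - 4)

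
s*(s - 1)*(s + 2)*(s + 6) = s^4 + 7*s^3 + 4*s^2 - 12*s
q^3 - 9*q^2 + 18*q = q*(q - 6)*(q - 3)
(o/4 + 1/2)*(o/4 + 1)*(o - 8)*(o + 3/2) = o^4/16 - o^3/32 - 43*o^2/16 - 31*o/4 - 6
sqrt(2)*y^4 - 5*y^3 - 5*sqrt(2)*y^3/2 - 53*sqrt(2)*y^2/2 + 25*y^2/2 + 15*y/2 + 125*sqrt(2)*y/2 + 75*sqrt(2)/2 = (y - 3)*(y - 5*sqrt(2))*(y + 5*sqrt(2)/2)*(sqrt(2)*y + sqrt(2)/2)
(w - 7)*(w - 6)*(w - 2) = w^3 - 15*w^2 + 68*w - 84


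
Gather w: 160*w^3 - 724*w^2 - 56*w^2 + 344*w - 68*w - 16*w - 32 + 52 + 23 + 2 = 160*w^3 - 780*w^2 + 260*w + 45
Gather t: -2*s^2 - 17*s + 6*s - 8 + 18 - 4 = -2*s^2 - 11*s + 6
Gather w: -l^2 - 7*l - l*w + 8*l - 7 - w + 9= -l^2 + l + w*(-l - 1) + 2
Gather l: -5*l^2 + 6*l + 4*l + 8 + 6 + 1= -5*l^2 + 10*l + 15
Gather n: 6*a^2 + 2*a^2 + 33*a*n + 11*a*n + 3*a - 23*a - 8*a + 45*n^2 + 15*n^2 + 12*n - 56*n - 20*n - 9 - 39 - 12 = 8*a^2 - 28*a + 60*n^2 + n*(44*a - 64) - 60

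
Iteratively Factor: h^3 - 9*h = (h + 3)*(h^2 - 3*h) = h*(h + 3)*(h - 3)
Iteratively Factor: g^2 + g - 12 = (g - 3)*(g + 4)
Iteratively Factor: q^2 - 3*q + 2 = (q - 1)*(q - 2)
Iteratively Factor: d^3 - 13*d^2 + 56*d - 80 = (d - 5)*(d^2 - 8*d + 16) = (d - 5)*(d - 4)*(d - 4)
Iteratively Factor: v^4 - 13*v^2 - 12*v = (v)*(v^3 - 13*v - 12) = v*(v - 4)*(v^2 + 4*v + 3) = v*(v - 4)*(v + 1)*(v + 3)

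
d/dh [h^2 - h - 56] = 2*h - 1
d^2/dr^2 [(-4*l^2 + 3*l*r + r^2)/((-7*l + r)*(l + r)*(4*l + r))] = 2*(-85*l^3 + 39*l^2*r - 3*l*r^2 + r^3)/(-343*l^6 - 882*l^5*r - 609*l^4*r^2 + 36*l^3*r^3 + 87*l^2*r^4 - 18*l*r^5 + r^6)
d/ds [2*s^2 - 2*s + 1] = 4*s - 2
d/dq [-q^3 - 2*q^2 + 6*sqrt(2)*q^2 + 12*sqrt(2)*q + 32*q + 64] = -3*q^2 - 4*q + 12*sqrt(2)*q + 12*sqrt(2) + 32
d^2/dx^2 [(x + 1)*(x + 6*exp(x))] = 6*x*exp(x) + 18*exp(x) + 2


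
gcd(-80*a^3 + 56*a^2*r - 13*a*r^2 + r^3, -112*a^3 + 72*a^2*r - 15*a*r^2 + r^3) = 16*a^2 - 8*a*r + r^2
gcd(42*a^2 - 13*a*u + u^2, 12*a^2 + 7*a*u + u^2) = 1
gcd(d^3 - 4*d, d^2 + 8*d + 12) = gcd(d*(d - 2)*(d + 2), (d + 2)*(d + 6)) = d + 2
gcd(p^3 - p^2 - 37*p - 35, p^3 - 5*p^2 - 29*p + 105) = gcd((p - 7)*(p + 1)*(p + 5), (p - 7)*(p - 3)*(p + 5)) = p^2 - 2*p - 35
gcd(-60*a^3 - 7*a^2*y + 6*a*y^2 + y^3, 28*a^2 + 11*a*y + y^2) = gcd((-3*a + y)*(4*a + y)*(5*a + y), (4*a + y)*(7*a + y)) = 4*a + y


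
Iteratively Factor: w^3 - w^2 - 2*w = (w - 2)*(w^2 + w) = (w - 2)*(w + 1)*(w)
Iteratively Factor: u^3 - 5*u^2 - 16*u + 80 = (u + 4)*(u^2 - 9*u + 20) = (u - 5)*(u + 4)*(u - 4)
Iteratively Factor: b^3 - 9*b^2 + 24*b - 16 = (b - 4)*(b^2 - 5*b + 4) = (b - 4)*(b - 1)*(b - 4)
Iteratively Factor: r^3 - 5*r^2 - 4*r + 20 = (r + 2)*(r^2 - 7*r + 10) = (r - 2)*(r + 2)*(r - 5)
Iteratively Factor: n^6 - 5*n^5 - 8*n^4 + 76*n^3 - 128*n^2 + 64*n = (n - 4)*(n^5 - n^4 - 12*n^3 + 28*n^2 - 16*n) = n*(n - 4)*(n^4 - n^3 - 12*n^2 + 28*n - 16) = n*(n - 4)*(n - 1)*(n^3 - 12*n + 16) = n*(n - 4)*(n - 2)*(n - 1)*(n^2 + 2*n - 8) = n*(n - 4)*(n - 2)^2*(n - 1)*(n + 4)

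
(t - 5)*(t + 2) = t^2 - 3*t - 10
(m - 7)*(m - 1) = m^2 - 8*m + 7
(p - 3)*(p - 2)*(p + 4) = p^3 - p^2 - 14*p + 24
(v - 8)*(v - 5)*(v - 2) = v^3 - 15*v^2 + 66*v - 80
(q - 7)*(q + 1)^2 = q^3 - 5*q^2 - 13*q - 7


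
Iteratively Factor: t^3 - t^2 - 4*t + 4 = (t - 2)*(t^2 + t - 2) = (t - 2)*(t - 1)*(t + 2)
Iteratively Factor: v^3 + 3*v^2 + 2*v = (v + 2)*(v^2 + v) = v*(v + 2)*(v + 1)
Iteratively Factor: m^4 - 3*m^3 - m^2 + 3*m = (m)*(m^3 - 3*m^2 - m + 3) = m*(m + 1)*(m^2 - 4*m + 3) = m*(m - 1)*(m + 1)*(m - 3)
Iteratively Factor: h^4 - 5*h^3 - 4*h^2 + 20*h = (h - 2)*(h^3 - 3*h^2 - 10*h) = h*(h - 2)*(h^2 - 3*h - 10) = h*(h - 5)*(h - 2)*(h + 2)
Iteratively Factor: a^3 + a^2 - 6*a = (a - 2)*(a^2 + 3*a) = (a - 2)*(a + 3)*(a)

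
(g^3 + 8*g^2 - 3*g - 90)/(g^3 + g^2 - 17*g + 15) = (g + 6)/(g - 1)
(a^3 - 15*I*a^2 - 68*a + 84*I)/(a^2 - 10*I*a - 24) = (a^2 - 9*I*a - 14)/(a - 4*I)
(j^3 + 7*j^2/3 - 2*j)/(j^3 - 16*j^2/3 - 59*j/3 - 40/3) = j*(-3*j^2 - 7*j + 6)/(-3*j^3 + 16*j^2 + 59*j + 40)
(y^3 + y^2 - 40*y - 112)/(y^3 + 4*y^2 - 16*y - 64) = (y - 7)/(y - 4)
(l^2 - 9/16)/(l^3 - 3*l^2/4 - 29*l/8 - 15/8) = (4*l - 3)/(2*(2*l^2 - 3*l - 5))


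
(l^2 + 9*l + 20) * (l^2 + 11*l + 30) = l^4 + 20*l^3 + 149*l^2 + 490*l + 600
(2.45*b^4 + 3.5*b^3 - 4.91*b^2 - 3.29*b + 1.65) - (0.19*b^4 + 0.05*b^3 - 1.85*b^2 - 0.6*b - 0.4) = 2.26*b^4 + 3.45*b^3 - 3.06*b^2 - 2.69*b + 2.05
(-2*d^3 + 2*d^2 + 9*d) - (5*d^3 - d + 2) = -7*d^3 + 2*d^2 + 10*d - 2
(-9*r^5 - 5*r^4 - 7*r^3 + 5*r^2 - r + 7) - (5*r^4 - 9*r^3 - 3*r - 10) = -9*r^5 - 10*r^4 + 2*r^3 + 5*r^2 + 2*r + 17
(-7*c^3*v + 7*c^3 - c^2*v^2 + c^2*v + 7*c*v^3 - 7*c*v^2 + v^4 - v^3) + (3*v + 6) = -7*c^3*v + 7*c^3 - c^2*v^2 + c^2*v + 7*c*v^3 - 7*c*v^2 + v^4 - v^3 + 3*v + 6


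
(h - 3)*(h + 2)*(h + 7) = h^3 + 6*h^2 - 13*h - 42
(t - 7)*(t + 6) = t^2 - t - 42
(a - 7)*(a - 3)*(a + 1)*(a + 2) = a^4 - 7*a^3 - 7*a^2 + 43*a + 42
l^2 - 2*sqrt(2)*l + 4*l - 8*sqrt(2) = (l + 4)*(l - 2*sqrt(2))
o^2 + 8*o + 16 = (o + 4)^2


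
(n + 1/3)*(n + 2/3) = n^2 + n + 2/9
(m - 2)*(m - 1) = m^2 - 3*m + 2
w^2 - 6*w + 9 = (w - 3)^2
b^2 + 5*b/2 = b*(b + 5/2)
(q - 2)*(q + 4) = q^2 + 2*q - 8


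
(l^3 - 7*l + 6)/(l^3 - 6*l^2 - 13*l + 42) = (l - 1)/(l - 7)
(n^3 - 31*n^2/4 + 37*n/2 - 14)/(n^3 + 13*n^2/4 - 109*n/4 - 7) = (4*n^2 - 15*n + 14)/(4*n^2 + 29*n + 7)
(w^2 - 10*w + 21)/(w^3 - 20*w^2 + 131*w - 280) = (w - 3)/(w^2 - 13*w + 40)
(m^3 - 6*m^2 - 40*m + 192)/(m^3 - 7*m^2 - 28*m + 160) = (m + 6)/(m + 5)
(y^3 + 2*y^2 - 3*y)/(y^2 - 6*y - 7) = y*(-y^2 - 2*y + 3)/(-y^2 + 6*y + 7)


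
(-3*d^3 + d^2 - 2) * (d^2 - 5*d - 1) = -3*d^5 + 16*d^4 - 2*d^3 - 3*d^2 + 10*d + 2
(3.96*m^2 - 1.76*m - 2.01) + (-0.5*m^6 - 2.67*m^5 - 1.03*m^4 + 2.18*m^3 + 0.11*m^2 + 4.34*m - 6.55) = -0.5*m^6 - 2.67*m^5 - 1.03*m^4 + 2.18*m^3 + 4.07*m^2 + 2.58*m - 8.56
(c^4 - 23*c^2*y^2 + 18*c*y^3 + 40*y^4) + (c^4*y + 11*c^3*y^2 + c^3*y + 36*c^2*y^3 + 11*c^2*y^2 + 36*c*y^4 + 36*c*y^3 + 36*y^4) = c^4*y + c^4 + 11*c^3*y^2 + c^3*y + 36*c^2*y^3 - 12*c^2*y^2 + 36*c*y^4 + 54*c*y^3 + 76*y^4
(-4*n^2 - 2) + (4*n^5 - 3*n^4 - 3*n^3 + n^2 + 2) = 4*n^5 - 3*n^4 - 3*n^3 - 3*n^2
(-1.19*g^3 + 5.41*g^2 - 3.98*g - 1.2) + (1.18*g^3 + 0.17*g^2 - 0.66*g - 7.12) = -0.01*g^3 + 5.58*g^2 - 4.64*g - 8.32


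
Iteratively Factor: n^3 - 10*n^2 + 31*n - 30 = (n - 2)*(n^2 - 8*n + 15) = (n - 5)*(n - 2)*(n - 3)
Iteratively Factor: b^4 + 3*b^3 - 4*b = (b + 2)*(b^3 + b^2 - 2*b) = (b + 2)^2*(b^2 - b) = (b - 1)*(b + 2)^2*(b)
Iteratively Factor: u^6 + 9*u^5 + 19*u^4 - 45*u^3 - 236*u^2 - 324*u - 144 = (u + 2)*(u^5 + 7*u^4 + 5*u^3 - 55*u^2 - 126*u - 72) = (u + 2)*(u + 3)*(u^4 + 4*u^3 - 7*u^2 - 34*u - 24) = (u + 1)*(u + 2)*(u + 3)*(u^3 + 3*u^2 - 10*u - 24) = (u - 3)*(u + 1)*(u + 2)*(u + 3)*(u^2 + 6*u + 8) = (u - 3)*(u + 1)*(u + 2)*(u + 3)*(u + 4)*(u + 2)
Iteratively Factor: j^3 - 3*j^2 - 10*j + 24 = (j - 4)*(j^2 + j - 6) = (j - 4)*(j + 3)*(j - 2)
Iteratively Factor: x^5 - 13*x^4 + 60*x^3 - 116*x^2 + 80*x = (x)*(x^4 - 13*x^3 + 60*x^2 - 116*x + 80) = x*(x - 5)*(x^3 - 8*x^2 + 20*x - 16) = x*(x - 5)*(x - 2)*(x^2 - 6*x + 8) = x*(x - 5)*(x - 4)*(x - 2)*(x - 2)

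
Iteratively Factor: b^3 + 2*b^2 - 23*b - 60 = (b - 5)*(b^2 + 7*b + 12) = (b - 5)*(b + 4)*(b + 3)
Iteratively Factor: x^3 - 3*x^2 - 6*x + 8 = (x + 2)*(x^2 - 5*x + 4) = (x - 4)*(x + 2)*(x - 1)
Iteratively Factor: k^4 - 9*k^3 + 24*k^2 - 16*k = (k - 4)*(k^3 - 5*k^2 + 4*k) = (k - 4)*(k - 1)*(k^2 - 4*k) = k*(k - 4)*(k - 1)*(k - 4)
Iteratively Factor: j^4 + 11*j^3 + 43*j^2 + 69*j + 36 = (j + 3)*(j^3 + 8*j^2 + 19*j + 12) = (j + 1)*(j + 3)*(j^2 + 7*j + 12) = (j + 1)*(j + 3)^2*(j + 4)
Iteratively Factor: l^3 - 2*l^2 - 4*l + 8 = (l + 2)*(l^2 - 4*l + 4) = (l - 2)*(l + 2)*(l - 2)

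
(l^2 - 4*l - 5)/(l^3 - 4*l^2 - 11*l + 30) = (l + 1)/(l^2 + l - 6)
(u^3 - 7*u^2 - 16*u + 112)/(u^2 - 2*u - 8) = (u^2 - 3*u - 28)/(u + 2)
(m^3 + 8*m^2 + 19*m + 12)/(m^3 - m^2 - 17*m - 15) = (m + 4)/(m - 5)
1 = 1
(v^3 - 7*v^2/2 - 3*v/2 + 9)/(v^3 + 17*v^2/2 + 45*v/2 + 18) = (v^2 - 5*v + 6)/(v^2 + 7*v + 12)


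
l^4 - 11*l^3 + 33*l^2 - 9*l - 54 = (l - 6)*(l - 3)^2*(l + 1)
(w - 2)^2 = w^2 - 4*w + 4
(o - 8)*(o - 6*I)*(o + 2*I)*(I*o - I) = I*o^4 + 4*o^3 - 9*I*o^3 - 36*o^2 + 20*I*o^2 + 32*o - 108*I*o + 96*I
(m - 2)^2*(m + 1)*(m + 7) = m^4 + 4*m^3 - 21*m^2 + 4*m + 28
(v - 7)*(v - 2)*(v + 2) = v^3 - 7*v^2 - 4*v + 28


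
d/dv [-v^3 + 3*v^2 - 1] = 3*v*(2 - v)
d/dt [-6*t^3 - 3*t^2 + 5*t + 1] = -18*t^2 - 6*t + 5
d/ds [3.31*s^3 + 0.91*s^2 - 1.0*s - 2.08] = 9.93*s^2 + 1.82*s - 1.0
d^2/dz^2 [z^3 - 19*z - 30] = 6*z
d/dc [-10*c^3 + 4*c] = 4 - 30*c^2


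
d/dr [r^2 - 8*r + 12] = 2*r - 8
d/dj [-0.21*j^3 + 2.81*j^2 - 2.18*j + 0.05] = -0.63*j^2 + 5.62*j - 2.18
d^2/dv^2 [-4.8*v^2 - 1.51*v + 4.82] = -9.60000000000000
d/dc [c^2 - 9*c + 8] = 2*c - 9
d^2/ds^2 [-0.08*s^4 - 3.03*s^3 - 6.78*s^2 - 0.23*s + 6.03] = -0.96*s^2 - 18.18*s - 13.56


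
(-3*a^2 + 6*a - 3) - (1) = -3*a^2 + 6*a - 4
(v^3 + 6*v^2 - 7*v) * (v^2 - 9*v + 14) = v^5 - 3*v^4 - 47*v^3 + 147*v^2 - 98*v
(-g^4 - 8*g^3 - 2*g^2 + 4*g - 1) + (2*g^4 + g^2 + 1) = g^4 - 8*g^3 - g^2 + 4*g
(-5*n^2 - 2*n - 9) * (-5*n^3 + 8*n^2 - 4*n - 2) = 25*n^5 - 30*n^4 + 49*n^3 - 54*n^2 + 40*n + 18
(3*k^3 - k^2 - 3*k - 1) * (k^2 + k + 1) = 3*k^5 + 2*k^4 - k^3 - 5*k^2 - 4*k - 1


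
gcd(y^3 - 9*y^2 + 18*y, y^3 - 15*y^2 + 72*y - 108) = y^2 - 9*y + 18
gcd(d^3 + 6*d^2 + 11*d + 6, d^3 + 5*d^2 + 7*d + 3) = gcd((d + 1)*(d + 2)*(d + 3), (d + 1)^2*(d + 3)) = d^2 + 4*d + 3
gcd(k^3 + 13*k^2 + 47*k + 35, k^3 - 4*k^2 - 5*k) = k + 1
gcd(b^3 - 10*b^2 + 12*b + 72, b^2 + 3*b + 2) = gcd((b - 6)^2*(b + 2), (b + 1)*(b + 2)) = b + 2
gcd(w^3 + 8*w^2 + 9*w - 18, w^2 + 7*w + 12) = w + 3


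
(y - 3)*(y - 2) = y^2 - 5*y + 6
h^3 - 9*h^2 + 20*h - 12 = (h - 6)*(h - 2)*(h - 1)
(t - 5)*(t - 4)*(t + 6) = t^3 - 3*t^2 - 34*t + 120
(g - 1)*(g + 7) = g^2 + 6*g - 7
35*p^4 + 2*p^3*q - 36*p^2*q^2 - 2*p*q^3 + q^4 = (-7*p + q)*(-p + q)*(p + q)*(5*p + q)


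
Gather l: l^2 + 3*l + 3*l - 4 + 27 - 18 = l^2 + 6*l + 5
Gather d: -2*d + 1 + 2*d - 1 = 0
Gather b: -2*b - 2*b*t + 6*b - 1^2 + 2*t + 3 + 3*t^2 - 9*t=b*(4 - 2*t) + 3*t^2 - 7*t + 2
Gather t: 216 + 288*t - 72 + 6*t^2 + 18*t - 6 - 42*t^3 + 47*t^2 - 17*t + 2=-42*t^3 + 53*t^2 + 289*t + 140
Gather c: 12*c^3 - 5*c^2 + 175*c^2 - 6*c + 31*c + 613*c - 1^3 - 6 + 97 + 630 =12*c^3 + 170*c^2 + 638*c + 720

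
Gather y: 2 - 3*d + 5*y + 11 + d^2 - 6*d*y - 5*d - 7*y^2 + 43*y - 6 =d^2 - 8*d - 7*y^2 + y*(48 - 6*d) + 7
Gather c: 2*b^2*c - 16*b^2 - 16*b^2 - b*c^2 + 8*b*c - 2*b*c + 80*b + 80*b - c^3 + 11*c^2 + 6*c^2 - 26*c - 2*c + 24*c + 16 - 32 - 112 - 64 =-32*b^2 + 160*b - c^3 + c^2*(17 - b) + c*(2*b^2 + 6*b - 4) - 192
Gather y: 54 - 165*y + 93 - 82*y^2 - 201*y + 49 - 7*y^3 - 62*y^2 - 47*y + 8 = -7*y^3 - 144*y^2 - 413*y + 204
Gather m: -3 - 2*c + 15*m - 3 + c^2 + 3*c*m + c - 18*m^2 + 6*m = c^2 - c - 18*m^2 + m*(3*c + 21) - 6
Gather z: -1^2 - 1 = -2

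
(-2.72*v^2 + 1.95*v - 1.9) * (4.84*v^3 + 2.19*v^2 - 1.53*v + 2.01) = -13.1648*v^5 + 3.4812*v^4 - 0.7639*v^3 - 12.6117*v^2 + 6.8265*v - 3.819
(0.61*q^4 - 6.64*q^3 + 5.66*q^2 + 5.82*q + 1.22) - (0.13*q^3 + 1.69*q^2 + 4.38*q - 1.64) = 0.61*q^4 - 6.77*q^3 + 3.97*q^2 + 1.44*q + 2.86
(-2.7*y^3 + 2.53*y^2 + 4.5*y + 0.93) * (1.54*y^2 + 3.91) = -4.158*y^5 + 3.8962*y^4 - 3.627*y^3 + 11.3245*y^2 + 17.595*y + 3.6363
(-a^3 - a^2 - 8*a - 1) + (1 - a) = -a^3 - a^2 - 9*a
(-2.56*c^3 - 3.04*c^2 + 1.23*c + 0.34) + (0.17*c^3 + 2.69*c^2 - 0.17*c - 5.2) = -2.39*c^3 - 0.35*c^2 + 1.06*c - 4.86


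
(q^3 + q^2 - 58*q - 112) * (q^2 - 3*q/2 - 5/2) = q^5 - q^4/2 - 62*q^3 - 55*q^2/2 + 313*q + 280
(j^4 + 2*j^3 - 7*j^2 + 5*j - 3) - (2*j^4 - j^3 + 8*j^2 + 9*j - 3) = -j^4 + 3*j^3 - 15*j^2 - 4*j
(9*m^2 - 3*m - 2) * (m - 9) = 9*m^3 - 84*m^2 + 25*m + 18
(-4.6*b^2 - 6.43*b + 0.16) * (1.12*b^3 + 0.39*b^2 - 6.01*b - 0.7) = -5.152*b^5 - 8.9956*b^4 + 25.3175*b^3 + 41.9267*b^2 + 3.5394*b - 0.112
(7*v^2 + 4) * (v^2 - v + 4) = 7*v^4 - 7*v^3 + 32*v^2 - 4*v + 16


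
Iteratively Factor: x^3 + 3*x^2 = (x)*(x^2 + 3*x) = x^2*(x + 3)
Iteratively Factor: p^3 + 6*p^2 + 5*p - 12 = (p - 1)*(p^2 + 7*p + 12) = (p - 1)*(p + 4)*(p + 3)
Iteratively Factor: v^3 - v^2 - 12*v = (v + 3)*(v^2 - 4*v) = (v - 4)*(v + 3)*(v)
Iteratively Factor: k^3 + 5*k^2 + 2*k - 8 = (k + 4)*(k^2 + k - 2) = (k - 1)*(k + 4)*(k + 2)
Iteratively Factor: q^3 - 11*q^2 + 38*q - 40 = (q - 4)*(q^2 - 7*q + 10) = (q - 4)*(q - 2)*(q - 5)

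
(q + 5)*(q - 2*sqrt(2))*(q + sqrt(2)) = q^3 - sqrt(2)*q^2 + 5*q^2 - 5*sqrt(2)*q - 4*q - 20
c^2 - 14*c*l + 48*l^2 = (c - 8*l)*(c - 6*l)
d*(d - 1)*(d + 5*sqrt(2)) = d^3 - d^2 + 5*sqrt(2)*d^2 - 5*sqrt(2)*d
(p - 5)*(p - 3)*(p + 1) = p^3 - 7*p^2 + 7*p + 15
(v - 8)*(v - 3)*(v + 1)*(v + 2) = v^4 - 8*v^3 - 7*v^2 + 50*v + 48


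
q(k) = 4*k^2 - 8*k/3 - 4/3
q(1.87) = 7.67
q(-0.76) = 3.00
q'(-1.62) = -15.63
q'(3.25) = 23.33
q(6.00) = 126.67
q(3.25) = 32.25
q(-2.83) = 38.25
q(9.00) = 298.67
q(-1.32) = 9.16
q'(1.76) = 11.41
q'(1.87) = 12.29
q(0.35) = -1.78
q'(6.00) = 45.33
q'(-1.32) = -13.23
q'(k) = 8*k - 8/3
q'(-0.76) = -8.75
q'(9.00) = 69.33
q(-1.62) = 13.48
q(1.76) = 6.36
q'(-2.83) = -25.31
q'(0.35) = 0.13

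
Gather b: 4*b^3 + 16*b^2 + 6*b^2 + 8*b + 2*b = 4*b^3 + 22*b^2 + 10*b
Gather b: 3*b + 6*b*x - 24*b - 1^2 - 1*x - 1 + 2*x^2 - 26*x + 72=b*(6*x - 21) + 2*x^2 - 27*x + 70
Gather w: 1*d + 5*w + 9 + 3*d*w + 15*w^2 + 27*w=d + 15*w^2 + w*(3*d + 32) + 9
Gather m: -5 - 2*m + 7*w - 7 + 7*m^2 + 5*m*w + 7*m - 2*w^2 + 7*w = 7*m^2 + m*(5*w + 5) - 2*w^2 + 14*w - 12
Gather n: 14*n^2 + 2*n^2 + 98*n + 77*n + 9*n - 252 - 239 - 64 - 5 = 16*n^2 + 184*n - 560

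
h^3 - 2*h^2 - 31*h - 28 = (h - 7)*(h + 1)*(h + 4)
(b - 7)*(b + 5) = b^2 - 2*b - 35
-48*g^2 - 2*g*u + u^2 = (-8*g + u)*(6*g + u)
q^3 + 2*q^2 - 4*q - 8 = (q - 2)*(q + 2)^2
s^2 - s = s*(s - 1)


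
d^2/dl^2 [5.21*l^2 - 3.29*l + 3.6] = 10.4200000000000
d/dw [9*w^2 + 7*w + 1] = 18*w + 7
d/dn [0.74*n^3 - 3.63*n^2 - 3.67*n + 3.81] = 2.22*n^2 - 7.26*n - 3.67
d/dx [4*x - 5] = 4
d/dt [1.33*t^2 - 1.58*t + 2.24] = 2.66*t - 1.58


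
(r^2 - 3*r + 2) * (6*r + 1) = 6*r^3 - 17*r^2 + 9*r + 2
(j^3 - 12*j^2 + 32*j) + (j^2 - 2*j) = j^3 - 11*j^2 + 30*j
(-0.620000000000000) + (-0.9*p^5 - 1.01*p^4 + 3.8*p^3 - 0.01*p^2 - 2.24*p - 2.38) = -0.9*p^5 - 1.01*p^4 + 3.8*p^3 - 0.01*p^2 - 2.24*p - 3.0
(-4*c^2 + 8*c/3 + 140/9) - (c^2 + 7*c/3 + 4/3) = -5*c^2 + c/3 + 128/9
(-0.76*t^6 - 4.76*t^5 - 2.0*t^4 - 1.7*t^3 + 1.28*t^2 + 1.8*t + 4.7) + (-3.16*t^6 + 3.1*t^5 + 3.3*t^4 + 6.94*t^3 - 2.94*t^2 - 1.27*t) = -3.92*t^6 - 1.66*t^5 + 1.3*t^4 + 5.24*t^3 - 1.66*t^2 + 0.53*t + 4.7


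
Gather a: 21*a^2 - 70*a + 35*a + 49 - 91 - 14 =21*a^2 - 35*a - 56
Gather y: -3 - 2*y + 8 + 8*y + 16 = 6*y + 21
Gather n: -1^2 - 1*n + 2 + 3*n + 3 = 2*n + 4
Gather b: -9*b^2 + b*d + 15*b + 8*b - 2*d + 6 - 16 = -9*b^2 + b*(d + 23) - 2*d - 10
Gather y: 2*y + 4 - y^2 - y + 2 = -y^2 + y + 6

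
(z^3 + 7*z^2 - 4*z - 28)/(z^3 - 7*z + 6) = (z^2 + 9*z + 14)/(z^2 + 2*z - 3)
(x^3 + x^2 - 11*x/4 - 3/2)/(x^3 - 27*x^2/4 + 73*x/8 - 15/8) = 2*(2*x^2 + 5*x + 2)/(4*x^2 - 21*x + 5)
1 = 1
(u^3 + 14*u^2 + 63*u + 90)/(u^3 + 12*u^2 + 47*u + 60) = (u + 6)/(u + 4)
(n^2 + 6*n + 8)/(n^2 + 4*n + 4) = (n + 4)/(n + 2)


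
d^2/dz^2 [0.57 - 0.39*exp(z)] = -0.39*exp(z)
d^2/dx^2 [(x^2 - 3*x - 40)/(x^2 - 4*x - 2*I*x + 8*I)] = (x^3*(2 + 4*I) + x^2*(-240 - 48*I) + x*(960 + 624*I) - 992 - 832*I)/(x^6 + x^5*(-12 - 6*I) + x^4*(36 + 72*I) + x^3*(80 - 280*I) + x^2*(-576 + 288*I) + x*(768 + 384*I) - 512*I)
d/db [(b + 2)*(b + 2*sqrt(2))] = 2*b + 2 + 2*sqrt(2)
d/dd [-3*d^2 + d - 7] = 1 - 6*d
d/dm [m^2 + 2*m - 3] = 2*m + 2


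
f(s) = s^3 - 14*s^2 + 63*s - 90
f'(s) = 3*s^2 - 28*s + 63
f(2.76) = -1.74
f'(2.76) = 8.57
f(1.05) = -38.13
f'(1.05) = 36.91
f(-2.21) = -308.40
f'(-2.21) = 139.53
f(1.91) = -13.78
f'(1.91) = 20.46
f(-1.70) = -242.47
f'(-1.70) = 119.27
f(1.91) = -13.78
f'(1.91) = 20.46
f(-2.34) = -326.89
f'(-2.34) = 144.95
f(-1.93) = -270.93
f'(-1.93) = 128.21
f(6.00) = 0.00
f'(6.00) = 3.00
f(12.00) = 378.00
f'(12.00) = 159.00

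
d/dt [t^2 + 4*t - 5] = 2*t + 4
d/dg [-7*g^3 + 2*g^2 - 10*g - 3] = -21*g^2 + 4*g - 10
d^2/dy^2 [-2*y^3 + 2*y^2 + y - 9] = 4 - 12*y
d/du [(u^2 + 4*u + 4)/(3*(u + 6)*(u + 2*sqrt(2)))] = (2*(u + 2)*(u + 6)*(u + 2*sqrt(2)) - (u + 6)*(u^2 + 4*u + 4) - (u + 2*sqrt(2))*(u^2 + 4*u + 4))/(3*(u + 6)^2*(u + 2*sqrt(2))^2)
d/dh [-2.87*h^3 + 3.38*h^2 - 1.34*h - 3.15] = -8.61*h^2 + 6.76*h - 1.34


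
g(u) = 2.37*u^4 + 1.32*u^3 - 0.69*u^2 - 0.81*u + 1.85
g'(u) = 9.48*u^3 + 3.96*u^2 - 1.38*u - 0.81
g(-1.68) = 13.88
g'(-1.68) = -32.27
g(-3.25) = 216.29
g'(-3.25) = -279.93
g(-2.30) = 50.32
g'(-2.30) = -92.03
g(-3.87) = 449.75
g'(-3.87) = -485.63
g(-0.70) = 2.20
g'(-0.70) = -1.16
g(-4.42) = 782.53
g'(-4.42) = -735.95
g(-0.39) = 2.04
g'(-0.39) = -0.23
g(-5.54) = 1993.20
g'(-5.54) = -1483.52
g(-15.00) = 115385.00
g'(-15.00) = -31084.11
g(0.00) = 1.85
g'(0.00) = -0.81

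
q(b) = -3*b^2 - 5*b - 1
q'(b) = -6*b - 5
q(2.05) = -23.86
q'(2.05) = -17.30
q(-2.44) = -6.66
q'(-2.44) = 9.64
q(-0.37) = 0.44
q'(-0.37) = -2.78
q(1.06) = -9.67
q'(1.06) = -11.36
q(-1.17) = 0.74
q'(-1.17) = 2.02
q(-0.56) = 0.86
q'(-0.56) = -1.64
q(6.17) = -146.06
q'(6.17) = -42.02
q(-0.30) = 0.23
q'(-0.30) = -3.20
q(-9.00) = -199.00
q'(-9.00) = 49.00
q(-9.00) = -199.00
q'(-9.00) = 49.00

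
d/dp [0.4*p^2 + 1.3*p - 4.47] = 0.8*p + 1.3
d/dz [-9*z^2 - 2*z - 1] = -18*z - 2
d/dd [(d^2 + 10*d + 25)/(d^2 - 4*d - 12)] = 2*(-7*d^2 - 37*d - 10)/(d^4 - 8*d^3 - 8*d^2 + 96*d + 144)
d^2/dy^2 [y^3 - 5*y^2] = 6*y - 10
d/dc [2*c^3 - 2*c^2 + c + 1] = 6*c^2 - 4*c + 1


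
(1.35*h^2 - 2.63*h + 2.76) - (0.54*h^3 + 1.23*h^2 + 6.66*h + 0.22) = -0.54*h^3 + 0.12*h^2 - 9.29*h + 2.54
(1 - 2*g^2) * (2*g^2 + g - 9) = -4*g^4 - 2*g^3 + 20*g^2 + g - 9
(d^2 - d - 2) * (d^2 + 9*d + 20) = d^4 + 8*d^3 + 9*d^2 - 38*d - 40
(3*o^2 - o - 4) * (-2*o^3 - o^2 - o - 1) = -6*o^5 - o^4 + 6*o^3 + 2*o^2 + 5*o + 4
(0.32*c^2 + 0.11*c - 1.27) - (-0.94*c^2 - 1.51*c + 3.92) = 1.26*c^2 + 1.62*c - 5.19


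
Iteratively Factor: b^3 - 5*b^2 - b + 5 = (b - 5)*(b^2 - 1) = (b - 5)*(b + 1)*(b - 1)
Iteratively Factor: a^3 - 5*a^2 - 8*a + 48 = (a - 4)*(a^2 - a - 12) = (a - 4)^2*(a + 3)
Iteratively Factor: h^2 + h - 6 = (h + 3)*(h - 2)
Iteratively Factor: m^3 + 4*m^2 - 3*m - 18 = (m + 3)*(m^2 + m - 6) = (m + 3)^2*(m - 2)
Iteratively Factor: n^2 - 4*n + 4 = (n - 2)*(n - 2)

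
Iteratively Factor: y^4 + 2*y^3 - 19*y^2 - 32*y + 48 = (y + 3)*(y^3 - y^2 - 16*y + 16) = (y - 1)*(y + 3)*(y^2 - 16) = (y - 4)*(y - 1)*(y + 3)*(y + 4)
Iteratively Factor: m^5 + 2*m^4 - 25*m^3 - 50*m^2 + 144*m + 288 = (m - 3)*(m^4 + 5*m^3 - 10*m^2 - 80*m - 96) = (m - 3)*(m + 3)*(m^3 + 2*m^2 - 16*m - 32) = (m - 3)*(m + 2)*(m + 3)*(m^2 - 16) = (m - 4)*(m - 3)*(m + 2)*(m + 3)*(m + 4)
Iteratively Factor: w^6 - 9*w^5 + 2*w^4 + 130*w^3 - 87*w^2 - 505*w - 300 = (w - 5)*(w^5 - 4*w^4 - 18*w^3 + 40*w^2 + 113*w + 60) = (w - 5)^2*(w^4 + w^3 - 13*w^2 - 25*w - 12) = (w - 5)^2*(w + 1)*(w^3 - 13*w - 12) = (w - 5)^2*(w + 1)^2*(w^2 - w - 12) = (w - 5)^2*(w - 4)*(w + 1)^2*(w + 3)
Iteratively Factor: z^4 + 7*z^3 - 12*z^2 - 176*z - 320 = (z - 5)*(z^3 + 12*z^2 + 48*z + 64) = (z - 5)*(z + 4)*(z^2 + 8*z + 16) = (z - 5)*(z + 4)^2*(z + 4)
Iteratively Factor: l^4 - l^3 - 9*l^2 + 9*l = (l)*(l^3 - l^2 - 9*l + 9) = l*(l + 3)*(l^2 - 4*l + 3) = l*(l - 1)*(l + 3)*(l - 3)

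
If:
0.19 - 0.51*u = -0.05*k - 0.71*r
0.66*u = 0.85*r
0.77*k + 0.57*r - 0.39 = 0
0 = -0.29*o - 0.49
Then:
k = 10.36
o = -1.69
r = -13.32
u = -17.15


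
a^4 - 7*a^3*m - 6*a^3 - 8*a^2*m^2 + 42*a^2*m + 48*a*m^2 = a*(a - 6)*(a - 8*m)*(a + m)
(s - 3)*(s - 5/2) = s^2 - 11*s/2 + 15/2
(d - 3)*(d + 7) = d^2 + 4*d - 21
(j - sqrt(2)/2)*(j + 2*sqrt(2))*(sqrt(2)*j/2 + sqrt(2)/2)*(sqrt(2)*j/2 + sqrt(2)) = j^4/2 + 3*sqrt(2)*j^3/4 + 3*j^3/2 + 9*sqrt(2)*j^2/4 - 3*j + 3*sqrt(2)*j/2 - 2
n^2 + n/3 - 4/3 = (n - 1)*(n + 4/3)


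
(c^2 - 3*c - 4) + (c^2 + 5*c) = 2*c^2 + 2*c - 4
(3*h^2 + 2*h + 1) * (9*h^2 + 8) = 27*h^4 + 18*h^3 + 33*h^2 + 16*h + 8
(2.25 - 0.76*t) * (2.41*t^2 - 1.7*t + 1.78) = -1.8316*t^3 + 6.7145*t^2 - 5.1778*t + 4.005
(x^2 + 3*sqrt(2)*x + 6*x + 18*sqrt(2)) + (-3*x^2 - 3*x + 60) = -2*x^2 + 3*x + 3*sqrt(2)*x + 18*sqrt(2) + 60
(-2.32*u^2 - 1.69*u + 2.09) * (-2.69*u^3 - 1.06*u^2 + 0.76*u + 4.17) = 6.2408*u^5 + 7.0053*u^4 - 5.5939*u^3 - 13.1742*u^2 - 5.4589*u + 8.7153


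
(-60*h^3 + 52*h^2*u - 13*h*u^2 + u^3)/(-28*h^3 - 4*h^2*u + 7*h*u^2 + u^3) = (30*h^2 - 11*h*u + u^2)/(14*h^2 + 9*h*u + u^2)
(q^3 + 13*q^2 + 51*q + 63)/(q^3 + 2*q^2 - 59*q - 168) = (q + 3)/(q - 8)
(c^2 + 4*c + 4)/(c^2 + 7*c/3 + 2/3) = 3*(c + 2)/(3*c + 1)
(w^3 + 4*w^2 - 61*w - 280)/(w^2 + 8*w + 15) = (w^2 - w - 56)/(w + 3)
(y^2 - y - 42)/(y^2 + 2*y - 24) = (y - 7)/(y - 4)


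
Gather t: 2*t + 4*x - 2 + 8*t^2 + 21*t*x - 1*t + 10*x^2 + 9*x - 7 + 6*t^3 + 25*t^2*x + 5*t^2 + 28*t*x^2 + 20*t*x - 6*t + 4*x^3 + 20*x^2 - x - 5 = 6*t^3 + t^2*(25*x + 13) + t*(28*x^2 + 41*x - 5) + 4*x^3 + 30*x^2 + 12*x - 14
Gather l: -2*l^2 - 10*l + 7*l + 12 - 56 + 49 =-2*l^2 - 3*l + 5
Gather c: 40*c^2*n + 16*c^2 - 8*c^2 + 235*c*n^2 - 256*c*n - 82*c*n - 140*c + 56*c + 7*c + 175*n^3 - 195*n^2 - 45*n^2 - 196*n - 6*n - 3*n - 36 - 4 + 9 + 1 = c^2*(40*n + 8) + c*(235*n^2 - 338*n - 77) + 175*n^3 - 240*n^2 - 205*n - 30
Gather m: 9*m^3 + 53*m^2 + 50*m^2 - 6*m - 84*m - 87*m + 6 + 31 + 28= 9*m^3 + 103*m^2 - 177*m + 65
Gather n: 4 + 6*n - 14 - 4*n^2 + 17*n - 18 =-4*n^2 + 23*n - 28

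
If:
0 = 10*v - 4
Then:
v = 2/5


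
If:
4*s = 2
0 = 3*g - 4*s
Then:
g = 2/3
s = 1/2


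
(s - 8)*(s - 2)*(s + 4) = s^3 - 6*s^2 - 24*s + 64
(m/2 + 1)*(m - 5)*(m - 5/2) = m^3/2 - 11*m^2/4 - 5*m/4 + 25/2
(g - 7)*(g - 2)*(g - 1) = g^3 - 10*g^2 + 23*g - 14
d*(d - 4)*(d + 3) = d^3 - d^2 - 12*d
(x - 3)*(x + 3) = x^2 - 9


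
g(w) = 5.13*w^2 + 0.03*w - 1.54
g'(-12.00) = -123.09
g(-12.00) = 736.82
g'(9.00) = 92.37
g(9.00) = 414.26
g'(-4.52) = -46.35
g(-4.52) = 103.13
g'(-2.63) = -26.95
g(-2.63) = 33.86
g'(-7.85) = -80.51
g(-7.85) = 314.35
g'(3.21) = 32.96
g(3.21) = 51.42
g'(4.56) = 46.82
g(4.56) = 105.27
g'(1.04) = 10.70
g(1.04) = 4.04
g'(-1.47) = -15.05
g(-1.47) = 9.50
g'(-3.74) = -38.34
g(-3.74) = 70.10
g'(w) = 10.26*w + 0.03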